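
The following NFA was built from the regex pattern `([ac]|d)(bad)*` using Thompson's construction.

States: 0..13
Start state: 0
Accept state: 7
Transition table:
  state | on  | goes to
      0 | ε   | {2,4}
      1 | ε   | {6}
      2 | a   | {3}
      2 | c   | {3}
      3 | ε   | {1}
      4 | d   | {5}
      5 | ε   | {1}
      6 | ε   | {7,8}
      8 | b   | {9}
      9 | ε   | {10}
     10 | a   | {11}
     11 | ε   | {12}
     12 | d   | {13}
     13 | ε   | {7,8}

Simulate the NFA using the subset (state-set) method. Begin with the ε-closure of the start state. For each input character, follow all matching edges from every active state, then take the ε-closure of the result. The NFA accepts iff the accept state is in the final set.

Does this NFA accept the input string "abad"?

Answer: ACCEPT

Derivation:
initial (ε-close {0}): {0,2,4}
'a' @ 1: {1,3,6,7,8}  (accept∈set)
'b' @ 2: {9,10}
'a' @ 3: {11,12}
'd' @ 4: {7,8,13}  (accept∈set)
final: {7,8,13}; accept 7 in set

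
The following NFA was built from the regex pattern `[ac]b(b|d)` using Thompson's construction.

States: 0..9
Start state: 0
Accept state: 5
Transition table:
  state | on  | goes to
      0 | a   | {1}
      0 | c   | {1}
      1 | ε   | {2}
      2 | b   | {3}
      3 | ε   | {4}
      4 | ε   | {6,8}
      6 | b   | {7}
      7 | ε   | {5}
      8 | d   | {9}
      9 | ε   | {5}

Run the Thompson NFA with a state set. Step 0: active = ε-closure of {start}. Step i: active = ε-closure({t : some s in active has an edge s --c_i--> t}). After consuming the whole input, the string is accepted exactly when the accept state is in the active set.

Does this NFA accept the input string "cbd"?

start: ε-closure({0}) = {0}
'c' @ 1: {1,2}
'b' @ 2: {3,4,6,8}
'd' @ 3: {5,9}  ✓accept
after full input: {5,9}  (accept=5 in)

Answer: ACCEPT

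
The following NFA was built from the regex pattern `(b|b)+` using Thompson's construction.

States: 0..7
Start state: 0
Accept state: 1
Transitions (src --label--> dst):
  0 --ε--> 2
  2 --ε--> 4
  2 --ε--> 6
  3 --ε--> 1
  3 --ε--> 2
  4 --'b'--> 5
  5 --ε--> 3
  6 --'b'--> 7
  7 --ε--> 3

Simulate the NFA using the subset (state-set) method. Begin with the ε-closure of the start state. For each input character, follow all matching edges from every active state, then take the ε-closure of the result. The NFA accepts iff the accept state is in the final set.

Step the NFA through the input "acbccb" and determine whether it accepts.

Answer: REJECT

Derivation:
initial (ε-close {0}): {0,2,4,6}
'a' @ 1: {}  — state set empty
rest 'cbccb' ignored (set empty)
final: {}; accept 1 not in set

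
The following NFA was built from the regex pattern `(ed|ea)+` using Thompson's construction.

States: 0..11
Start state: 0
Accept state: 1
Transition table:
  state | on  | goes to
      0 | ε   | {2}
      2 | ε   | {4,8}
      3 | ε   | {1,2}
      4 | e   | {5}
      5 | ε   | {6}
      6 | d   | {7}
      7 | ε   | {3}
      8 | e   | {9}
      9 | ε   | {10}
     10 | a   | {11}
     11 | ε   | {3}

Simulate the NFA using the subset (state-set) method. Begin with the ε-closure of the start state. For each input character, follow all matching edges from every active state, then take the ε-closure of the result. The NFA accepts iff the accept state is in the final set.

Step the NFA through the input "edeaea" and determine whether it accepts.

S₀ = ε-closure({0}) = {0,2,4,8}
'e' @ 1: {5,6,9,10}
'd' @ 2: {1,2,3,4,7,8}  [accepting]
'e' @ 3: {5,6,9,10}
'a' @ 4: {1,2,3,4,8,11}  [accepting]
'e' @ 5: {5,6,9,10}
'a' @ 6: {1,2,3,4,8,11}  [accepting]
after full input: {1,2,3,4,8,11}  (accept=1 in)

Answer: ACCEPT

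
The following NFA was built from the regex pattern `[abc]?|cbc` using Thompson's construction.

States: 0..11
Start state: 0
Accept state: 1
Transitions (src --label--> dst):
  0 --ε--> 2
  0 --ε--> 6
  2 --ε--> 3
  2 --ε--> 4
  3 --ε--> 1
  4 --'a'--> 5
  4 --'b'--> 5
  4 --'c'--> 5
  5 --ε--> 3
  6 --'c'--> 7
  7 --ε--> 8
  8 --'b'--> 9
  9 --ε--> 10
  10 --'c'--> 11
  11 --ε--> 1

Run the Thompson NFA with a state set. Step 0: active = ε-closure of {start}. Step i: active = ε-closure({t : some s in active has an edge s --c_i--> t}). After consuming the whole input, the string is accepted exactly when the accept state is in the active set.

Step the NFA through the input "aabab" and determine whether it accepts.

Answer: REJECT

Trace:
start: ε-closure({0}) = {0,1,2,3,4,6}
'a' @ 1: {1,3,5}  [accepting]
'a' @ 2: {}  — state set empty
rest 'bab' ignored (set empty)
final: {}; accept 1 not in set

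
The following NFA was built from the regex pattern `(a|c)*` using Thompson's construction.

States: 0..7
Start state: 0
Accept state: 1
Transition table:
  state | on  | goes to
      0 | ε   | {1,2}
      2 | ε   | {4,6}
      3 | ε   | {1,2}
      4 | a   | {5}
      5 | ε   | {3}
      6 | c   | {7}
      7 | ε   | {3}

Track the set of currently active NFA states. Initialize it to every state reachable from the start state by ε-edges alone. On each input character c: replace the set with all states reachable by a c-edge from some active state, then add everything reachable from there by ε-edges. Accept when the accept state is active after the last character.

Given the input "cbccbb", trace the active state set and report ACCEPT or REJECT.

start: ε-closure({0}) = {0,1,2,4,6}
'c' @ 1: {1,2,3,4,6,7}  ✓accept
'b' @ 2: {}  — no active states
rest 'ccbb' ignored (set empty)
end set {} — state 1 not in

Answer: REJECT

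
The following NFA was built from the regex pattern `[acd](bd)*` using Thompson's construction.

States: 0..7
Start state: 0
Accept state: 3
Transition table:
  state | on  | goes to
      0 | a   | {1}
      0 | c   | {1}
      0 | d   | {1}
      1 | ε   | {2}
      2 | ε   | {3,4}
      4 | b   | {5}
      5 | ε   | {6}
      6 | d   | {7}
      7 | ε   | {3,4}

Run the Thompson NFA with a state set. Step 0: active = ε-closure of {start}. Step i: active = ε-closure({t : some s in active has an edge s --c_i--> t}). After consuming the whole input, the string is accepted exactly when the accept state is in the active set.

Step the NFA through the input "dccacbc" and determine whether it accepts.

Answer: REJECT

Derivation:
initial (ε-close {0}): {0}
'd' @ 1: {1,2,3,4}  (accept∈set)
'c' @ 2: {}  — state set empty
rest 'cacbc' ignored (set empty)
final: {}; accept 3 not in set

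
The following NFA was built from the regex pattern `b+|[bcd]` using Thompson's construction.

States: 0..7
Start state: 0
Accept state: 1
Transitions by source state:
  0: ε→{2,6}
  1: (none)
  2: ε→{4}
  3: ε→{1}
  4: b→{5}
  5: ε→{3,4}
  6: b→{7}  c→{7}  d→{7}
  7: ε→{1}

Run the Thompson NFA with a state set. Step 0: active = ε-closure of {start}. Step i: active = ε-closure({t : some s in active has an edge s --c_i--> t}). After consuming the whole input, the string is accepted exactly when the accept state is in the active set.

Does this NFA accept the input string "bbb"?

Answer: ACCEPT

Steps:
S₀ = ε-closure({0}) = {0,2,4,6}
'b' @ 1: {1,3,4,5,7}  (accept∈set)
'b' @ 2: {1,3,4,5}  (accept∈set)
'b' @ 3: {1,3,4,5}  (accept∈set)
final: {1,3,4,5}; accept 1 in set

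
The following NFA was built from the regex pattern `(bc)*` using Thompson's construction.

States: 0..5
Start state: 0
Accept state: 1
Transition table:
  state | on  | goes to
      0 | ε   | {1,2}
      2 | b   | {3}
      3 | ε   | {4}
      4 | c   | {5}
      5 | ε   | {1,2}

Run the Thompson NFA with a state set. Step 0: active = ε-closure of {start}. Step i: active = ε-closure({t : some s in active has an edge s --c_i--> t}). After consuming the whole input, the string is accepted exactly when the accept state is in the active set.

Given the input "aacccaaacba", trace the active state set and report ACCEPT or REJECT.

Answer: REJECT

Derivation:
S₀ = ε-closure({0}) = {0,1,2}
'a' @ 1: {}  — no active states
rest 'acccaaacba' ignored (set empty)
final: {}; accept 1 not in set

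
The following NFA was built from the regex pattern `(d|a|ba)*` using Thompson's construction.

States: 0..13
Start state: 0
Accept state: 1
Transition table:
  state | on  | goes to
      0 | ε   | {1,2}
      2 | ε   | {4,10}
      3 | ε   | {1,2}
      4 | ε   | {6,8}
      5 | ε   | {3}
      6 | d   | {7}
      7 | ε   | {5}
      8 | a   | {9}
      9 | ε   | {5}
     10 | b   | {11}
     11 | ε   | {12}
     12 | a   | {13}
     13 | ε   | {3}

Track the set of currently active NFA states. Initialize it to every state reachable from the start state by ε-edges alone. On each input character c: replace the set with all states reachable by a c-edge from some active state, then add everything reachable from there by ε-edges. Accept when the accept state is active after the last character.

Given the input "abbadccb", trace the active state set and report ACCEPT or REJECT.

Answer: REJECT

Steps:
initial (ε-close {0}): {0,1,2,4,6,8,10}
'a' @ 1: {1,2,3,4,5,6,8,9,10}  [accepting]
'b' @ 2: {11,12}
'b' @ 3: {}  — dead — no transitions
rest 'adccb' ignored (set empty)
end set {} — state 1 not in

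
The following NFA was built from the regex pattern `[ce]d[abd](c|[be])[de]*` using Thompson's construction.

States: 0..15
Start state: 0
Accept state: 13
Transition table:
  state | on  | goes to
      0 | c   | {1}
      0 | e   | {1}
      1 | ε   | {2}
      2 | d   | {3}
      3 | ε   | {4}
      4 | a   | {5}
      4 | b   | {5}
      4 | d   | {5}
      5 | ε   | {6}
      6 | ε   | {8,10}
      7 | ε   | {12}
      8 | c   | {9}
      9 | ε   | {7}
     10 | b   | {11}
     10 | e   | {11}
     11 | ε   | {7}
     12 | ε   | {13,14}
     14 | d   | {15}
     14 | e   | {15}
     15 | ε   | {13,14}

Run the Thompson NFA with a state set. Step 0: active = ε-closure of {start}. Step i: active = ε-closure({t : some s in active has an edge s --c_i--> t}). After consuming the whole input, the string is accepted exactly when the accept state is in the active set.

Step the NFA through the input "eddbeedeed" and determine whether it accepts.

S₀ = ε-closure({0}) = {0}
'e' @ 1: {1,2}
'd' @ 2: {3,4}
'd' @ 3: {5,6,8,10}
'b' @ 4: {7,11,12,13,14}  (accept∈set)
'e' @ 5: {13,14,15}  (accept∈set)
'e' @ 6: {13,14,15}  (accept∈set)
'd' @ 7: {13,14,15}  (accept∈set)
'e' @ 8: {13,14,15}  (accept∈set)
'e' @ 9: {13,14,15}  (accept∈set)
'd' @ 10: {13,14,15}  (accept∈set)
after full input: {13,14,15}  (accept=13 in)

Answer: ACCEPT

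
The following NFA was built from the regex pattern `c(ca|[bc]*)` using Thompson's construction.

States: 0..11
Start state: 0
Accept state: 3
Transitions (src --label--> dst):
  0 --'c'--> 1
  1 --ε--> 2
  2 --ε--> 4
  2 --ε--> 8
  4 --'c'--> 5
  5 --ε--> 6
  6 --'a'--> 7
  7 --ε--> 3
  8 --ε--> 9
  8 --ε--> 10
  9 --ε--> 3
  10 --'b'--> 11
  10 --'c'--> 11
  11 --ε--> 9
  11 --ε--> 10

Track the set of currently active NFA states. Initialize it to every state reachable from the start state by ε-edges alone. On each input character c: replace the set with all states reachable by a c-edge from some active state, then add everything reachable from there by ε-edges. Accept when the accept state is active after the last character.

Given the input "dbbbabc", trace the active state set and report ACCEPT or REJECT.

initial (ε-close {0}): {0}
'd' @ 1: {}  — dead — no transitions
rest 'bbbabc' ignored (set empty)
after full input: {}  (accept=3 not in)

Answer: REJECT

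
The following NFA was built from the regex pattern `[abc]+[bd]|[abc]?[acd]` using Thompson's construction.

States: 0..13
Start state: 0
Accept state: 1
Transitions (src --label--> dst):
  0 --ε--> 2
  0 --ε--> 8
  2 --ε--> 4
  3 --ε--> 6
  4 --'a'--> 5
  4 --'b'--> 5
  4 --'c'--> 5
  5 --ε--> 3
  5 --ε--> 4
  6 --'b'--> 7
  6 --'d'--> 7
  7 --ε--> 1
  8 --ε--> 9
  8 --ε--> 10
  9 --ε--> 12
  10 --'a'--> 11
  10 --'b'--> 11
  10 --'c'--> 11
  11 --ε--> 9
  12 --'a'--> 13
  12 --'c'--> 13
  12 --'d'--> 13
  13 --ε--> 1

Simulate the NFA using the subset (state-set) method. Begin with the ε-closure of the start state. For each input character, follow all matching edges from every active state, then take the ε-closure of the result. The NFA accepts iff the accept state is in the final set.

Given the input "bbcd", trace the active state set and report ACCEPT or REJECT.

Answer: ACCEPT

Derivation:
S₀ = ε-closure({0}) = {0,2,4,8,9,10,12}
'b' @ 1: {3,4,5,6,9,11,12}
'b' @ 2: {1,3,4,5,6,7}  [accepting]
'c' @ 3: {3,4,5,6}
'd' @ 4: {1,7}  [accepting]
final: {1,7}; accept 1 in set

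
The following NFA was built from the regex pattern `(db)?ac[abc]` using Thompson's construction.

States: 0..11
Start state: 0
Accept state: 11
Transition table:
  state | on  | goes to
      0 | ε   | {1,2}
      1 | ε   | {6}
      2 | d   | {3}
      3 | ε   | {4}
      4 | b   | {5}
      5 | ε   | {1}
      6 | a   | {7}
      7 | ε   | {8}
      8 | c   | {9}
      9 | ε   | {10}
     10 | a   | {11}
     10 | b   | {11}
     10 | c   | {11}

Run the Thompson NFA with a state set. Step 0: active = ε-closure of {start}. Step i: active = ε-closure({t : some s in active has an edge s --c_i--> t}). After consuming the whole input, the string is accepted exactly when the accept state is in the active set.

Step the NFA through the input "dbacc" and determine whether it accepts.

Answer: ACCEPT

Steps:
initial (ε-close {0}): {0,1,2,6}
'd' @ 1: {3,4}
'b' @ 2: {1,5,6}
'a' @ 3: {7,8}
'c' @ 4: {9,10}
'c' @ 5: {11}  ✓accept
end set {11} — state 11 in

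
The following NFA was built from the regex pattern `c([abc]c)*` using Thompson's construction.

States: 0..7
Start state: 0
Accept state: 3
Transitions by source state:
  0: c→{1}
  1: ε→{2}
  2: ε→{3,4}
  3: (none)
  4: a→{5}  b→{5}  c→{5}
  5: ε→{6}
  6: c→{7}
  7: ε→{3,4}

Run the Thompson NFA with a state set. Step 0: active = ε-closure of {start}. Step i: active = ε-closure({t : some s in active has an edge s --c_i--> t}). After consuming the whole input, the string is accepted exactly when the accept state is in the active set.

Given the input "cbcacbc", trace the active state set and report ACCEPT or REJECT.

Answer: ACCEPT

Steps:
start: ε-closure({0}) = {0}
'c' @ 1: {1,2,3,4}  [accepting]
'b' @ 2: {5,6}
'c' @ 3: {3,4,7}  [accepting]
'a' @ 4: {5,6}
'c' @ 5: {3,4,7}  [accepting]
'b' @ 6: {5,6}
'c' @ 7: {3,4,7}  [accepting]
end set {3,4,7} — state 3 in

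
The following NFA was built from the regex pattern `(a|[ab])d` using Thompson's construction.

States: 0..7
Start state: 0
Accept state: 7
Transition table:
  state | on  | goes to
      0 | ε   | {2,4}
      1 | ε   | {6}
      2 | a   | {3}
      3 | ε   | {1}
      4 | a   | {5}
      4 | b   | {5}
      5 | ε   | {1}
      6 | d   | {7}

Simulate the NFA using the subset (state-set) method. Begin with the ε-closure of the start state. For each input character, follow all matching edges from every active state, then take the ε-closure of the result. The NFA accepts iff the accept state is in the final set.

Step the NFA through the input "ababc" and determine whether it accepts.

start: ε-closure({0}) = {0,2,4}
'a' @ 1: {1,3,5,6}
'b' @ 2: {}  — dead — no transitions
rest 'abc' ignored (set empty)
end set {} — state 7 not in

Answer: REJECT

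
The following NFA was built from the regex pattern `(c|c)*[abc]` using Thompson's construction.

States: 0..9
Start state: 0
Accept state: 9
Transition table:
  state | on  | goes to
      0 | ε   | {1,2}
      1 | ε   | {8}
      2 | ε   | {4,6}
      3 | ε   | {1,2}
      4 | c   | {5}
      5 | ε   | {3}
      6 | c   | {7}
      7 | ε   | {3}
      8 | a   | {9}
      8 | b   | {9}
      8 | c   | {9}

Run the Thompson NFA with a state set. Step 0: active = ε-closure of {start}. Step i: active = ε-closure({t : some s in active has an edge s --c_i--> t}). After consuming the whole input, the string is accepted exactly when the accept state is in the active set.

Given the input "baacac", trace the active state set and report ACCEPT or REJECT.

Answer: REJECT

Derivation:
start: ε-closure({0}) = {0,1,2,4,6,8}
'b' @ 1: {9}  (accept∈set)
'a' @ 2: {}  — dead — no transitions
rest 'acac' ignored (set empty)
end set {} — state 9 not in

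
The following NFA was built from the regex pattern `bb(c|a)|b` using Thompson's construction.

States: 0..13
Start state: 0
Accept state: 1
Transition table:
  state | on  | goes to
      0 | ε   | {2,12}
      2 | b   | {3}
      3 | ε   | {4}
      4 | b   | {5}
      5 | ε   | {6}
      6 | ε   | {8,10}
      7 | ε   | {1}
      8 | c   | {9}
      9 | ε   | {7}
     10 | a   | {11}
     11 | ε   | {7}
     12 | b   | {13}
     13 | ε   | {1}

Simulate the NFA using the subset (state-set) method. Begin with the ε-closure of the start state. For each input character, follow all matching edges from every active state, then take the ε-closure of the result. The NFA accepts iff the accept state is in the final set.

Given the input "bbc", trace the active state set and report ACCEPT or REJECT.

S₀ = ε-closure({0}) = {0,2,12}
'b' @ 1: {1,3,4,13}  (accept∈set)
'b' @ 2: {5,6,8,10}
'c' @ 3: {1,7,9}  (accept∈set)
after full input: {1,7,9}  (accept=1 in)

Answer: ACCEPT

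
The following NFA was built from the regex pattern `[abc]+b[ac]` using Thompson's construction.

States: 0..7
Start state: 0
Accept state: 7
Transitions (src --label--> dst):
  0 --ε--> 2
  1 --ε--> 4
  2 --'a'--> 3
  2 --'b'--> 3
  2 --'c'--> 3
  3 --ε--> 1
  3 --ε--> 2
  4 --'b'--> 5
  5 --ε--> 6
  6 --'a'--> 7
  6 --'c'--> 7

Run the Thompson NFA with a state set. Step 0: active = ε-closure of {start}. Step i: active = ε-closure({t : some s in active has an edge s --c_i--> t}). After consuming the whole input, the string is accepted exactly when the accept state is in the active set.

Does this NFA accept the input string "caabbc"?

S₀ = ε-closure({0}) = {0,2}
'c' @ 1: {1,2,3,4}
'a' @ 2: {1,2,3,4}
'a' @ 3: {1,2,3,4}
'b' @ 4: {1,2,3,4,5,6}
'b' @ 5: {1,2,3,4,5,6}
'c' @ 6: {1,2,3,4,7}  (accept∈set)
end set {1,2,3,4,7} — state 7 in

Answer: ACCEPT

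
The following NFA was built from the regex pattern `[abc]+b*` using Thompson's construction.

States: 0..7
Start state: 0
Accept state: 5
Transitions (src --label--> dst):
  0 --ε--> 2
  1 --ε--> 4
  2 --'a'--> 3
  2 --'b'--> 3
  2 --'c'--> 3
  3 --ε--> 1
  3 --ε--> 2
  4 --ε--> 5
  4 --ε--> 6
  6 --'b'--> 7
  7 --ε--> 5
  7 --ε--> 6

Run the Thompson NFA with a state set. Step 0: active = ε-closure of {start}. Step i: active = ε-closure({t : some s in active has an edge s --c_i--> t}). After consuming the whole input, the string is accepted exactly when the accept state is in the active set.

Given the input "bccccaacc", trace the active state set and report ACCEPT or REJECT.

Answer: ACCEPT

Steps:
start: ε-closure({0}) = {0,2}
'b' @ 1: {1,2,3,4,5,6}  (accept∈set)
'c' @ 2: {1,2,3,4,5,6}  (accept∈set)
'c' @ 3: {1,2,3,4,5,6}  (accept∈set)
'c' @ 4: {1,2,3,4,5,6}  (accept∈set)
'c' @ 5: {1,2,3,4,5,6}  (accept∈set)
'a' @ 6: {1,2,3,4,5,6}  (accept∈set)
'a' @ 7: {1,2,3,4,5,6}  (accept∈set)
'c' @ 8: {1,2,3,4,5,6}  (accept∈set)
'c' @ 9: {1,2,3,4,5,6}  (accept∈set)
after full input: {1,2,3,4,5,6}  (accept=5 in)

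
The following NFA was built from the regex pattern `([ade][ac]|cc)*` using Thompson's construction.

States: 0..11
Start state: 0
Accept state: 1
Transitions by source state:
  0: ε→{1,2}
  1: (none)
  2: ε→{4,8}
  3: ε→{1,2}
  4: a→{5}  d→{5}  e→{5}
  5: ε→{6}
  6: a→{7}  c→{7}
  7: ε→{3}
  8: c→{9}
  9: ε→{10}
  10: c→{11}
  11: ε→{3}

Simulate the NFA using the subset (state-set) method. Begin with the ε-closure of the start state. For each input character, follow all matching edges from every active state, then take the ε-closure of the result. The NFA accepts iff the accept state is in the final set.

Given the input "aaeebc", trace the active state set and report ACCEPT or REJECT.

Answer: REJECT

Derivation:
start: ε-closure({0}) = {0,1,2,4,8}
'a' @ 1: {5,6}
'a' @ 2: {1,2,3,4,7,8}  ✓accept
'e' @ 3: {5,6}
'e' @ 4: {}  — state set empty
rest 'bc' ignored (set empty)
end set {} — state 1 not in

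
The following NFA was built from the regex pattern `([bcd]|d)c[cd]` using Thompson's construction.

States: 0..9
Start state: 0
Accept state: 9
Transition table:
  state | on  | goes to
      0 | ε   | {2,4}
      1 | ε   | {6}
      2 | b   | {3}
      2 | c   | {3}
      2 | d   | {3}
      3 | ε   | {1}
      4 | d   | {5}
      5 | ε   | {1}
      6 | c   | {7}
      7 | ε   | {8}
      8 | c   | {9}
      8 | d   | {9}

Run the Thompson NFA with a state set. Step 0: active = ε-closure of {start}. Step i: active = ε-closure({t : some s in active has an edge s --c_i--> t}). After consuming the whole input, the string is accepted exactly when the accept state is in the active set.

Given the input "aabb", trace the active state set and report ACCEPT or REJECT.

initial (ε-close {0}): {0,2,4}
'a' @ 1: {}  — no active states
rest 'abb' ignored (set empty)
after full input: {}  (accept=9 not in)

Answer: REJECT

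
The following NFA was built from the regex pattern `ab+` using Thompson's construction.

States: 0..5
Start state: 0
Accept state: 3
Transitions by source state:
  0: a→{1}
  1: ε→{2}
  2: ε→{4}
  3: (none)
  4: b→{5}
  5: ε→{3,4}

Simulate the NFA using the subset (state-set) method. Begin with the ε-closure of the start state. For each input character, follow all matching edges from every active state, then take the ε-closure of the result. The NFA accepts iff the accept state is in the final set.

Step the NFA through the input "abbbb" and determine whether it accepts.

Answer: ACCEPT

Derivation:
S₀ = ε-closure({0}) = {0}
'a' @ 1: {1,2,4}
'b' @ 2: {3,4,5}  ✓accept
'b' @ 3: {3,4,5}  ✓accept
'b' @ 4: {3,4,5}  ✓accept
'b' @ 5: {3,4,5}  ✓accept
end set {3,4,5} — state 3 in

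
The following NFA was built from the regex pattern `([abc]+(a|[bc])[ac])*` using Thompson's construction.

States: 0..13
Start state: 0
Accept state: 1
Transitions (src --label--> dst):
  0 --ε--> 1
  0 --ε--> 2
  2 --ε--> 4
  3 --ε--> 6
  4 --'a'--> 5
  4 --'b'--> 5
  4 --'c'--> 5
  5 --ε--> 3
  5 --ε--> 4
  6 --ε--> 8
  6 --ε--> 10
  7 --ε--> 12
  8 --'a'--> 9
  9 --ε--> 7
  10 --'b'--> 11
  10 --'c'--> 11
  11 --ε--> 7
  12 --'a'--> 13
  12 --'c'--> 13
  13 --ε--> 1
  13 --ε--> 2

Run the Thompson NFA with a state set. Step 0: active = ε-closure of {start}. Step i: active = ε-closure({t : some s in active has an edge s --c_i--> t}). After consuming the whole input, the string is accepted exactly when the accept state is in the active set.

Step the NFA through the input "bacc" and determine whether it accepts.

start: ε-closure({0}) = {0,1,2,4}
'b' @ 1: {3,4,5,6,8,10}
'a' @ 2: {3,4,5,6,7,8,9,10,12}
'c' @ 3: {1,2,3,4,5,6,7,8,10,11,12,13}  ✓accept
'c' @ 4: {1,2,3,4,5,6,7,8,10,11,12,13}  ✓accept
after full input: {1,2,3,4,5,6,7,8,10,11,12,13}  (accept=1 in)

Answer: ACCEPT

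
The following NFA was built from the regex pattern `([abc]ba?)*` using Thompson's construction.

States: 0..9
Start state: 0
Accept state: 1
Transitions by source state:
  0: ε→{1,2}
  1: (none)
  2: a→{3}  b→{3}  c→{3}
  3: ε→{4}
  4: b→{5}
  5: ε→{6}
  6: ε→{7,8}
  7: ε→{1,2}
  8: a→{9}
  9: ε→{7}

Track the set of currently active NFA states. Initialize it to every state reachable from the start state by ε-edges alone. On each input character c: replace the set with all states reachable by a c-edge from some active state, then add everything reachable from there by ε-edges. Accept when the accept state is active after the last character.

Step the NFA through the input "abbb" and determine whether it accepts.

Answer: ACCEPT

Steps:
S₀ = ε-closure({0}) = {0,1,2}
'a' @ 1: {3,4}
'b' @ 2: {1,2,5,6,7,8}  (accept∈set)
'b' @ 3: {3,4}
'b' @ 4: {1,2,5,6,7,8}  (accept∈set)
end set {1,2,5,6,7,8} — state 1 in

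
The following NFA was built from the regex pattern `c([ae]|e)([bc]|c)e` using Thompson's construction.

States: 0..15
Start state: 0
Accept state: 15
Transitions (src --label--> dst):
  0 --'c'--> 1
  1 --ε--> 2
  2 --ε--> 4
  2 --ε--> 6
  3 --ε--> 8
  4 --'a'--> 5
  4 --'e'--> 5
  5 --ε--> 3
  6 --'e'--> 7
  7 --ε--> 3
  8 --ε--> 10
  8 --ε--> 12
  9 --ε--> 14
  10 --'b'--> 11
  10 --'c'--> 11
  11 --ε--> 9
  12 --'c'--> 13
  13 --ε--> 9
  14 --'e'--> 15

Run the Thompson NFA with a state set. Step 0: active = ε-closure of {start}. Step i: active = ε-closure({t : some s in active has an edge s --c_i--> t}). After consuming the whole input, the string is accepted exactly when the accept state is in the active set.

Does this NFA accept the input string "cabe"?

Answer: ACCEPT

Trace:
start: ε-closure({0}) = {0}
'c' @ 1: {1,2,4,6}
'a' @ 2: {3,5,8,10,12}
'b' @ 3: {9,11,14}
'e' @ 4: {15}  ✓accept
final: {15}; accept 15 in set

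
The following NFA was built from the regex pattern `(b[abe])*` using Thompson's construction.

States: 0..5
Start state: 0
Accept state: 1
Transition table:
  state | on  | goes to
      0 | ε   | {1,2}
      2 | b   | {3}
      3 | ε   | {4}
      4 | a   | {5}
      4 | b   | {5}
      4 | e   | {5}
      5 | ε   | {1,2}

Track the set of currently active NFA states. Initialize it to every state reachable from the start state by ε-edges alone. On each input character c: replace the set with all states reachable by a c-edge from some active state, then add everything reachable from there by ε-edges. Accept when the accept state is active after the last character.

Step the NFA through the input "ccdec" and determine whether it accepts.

initial (ε-close {0}): {0,1,2}
'c' @ 1: {}  — state set empty
rest 'cdec' ignored (set empty)
end set {} — state 1 not in

Answer: REJECT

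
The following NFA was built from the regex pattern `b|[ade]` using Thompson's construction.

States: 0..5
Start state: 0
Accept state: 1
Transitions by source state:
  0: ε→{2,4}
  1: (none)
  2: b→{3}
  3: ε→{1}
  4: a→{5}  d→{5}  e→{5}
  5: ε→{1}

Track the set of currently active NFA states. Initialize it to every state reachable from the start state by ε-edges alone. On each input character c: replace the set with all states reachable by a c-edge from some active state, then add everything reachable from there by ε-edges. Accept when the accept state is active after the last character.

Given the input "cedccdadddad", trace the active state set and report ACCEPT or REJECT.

start: ε-closure({0}) = {0,2,4}
'c' @ 1: {}  — no active states
rest 'edccdadddad' ignored (set empty)
final: {}; accept 1 not in set

Answer: REJECT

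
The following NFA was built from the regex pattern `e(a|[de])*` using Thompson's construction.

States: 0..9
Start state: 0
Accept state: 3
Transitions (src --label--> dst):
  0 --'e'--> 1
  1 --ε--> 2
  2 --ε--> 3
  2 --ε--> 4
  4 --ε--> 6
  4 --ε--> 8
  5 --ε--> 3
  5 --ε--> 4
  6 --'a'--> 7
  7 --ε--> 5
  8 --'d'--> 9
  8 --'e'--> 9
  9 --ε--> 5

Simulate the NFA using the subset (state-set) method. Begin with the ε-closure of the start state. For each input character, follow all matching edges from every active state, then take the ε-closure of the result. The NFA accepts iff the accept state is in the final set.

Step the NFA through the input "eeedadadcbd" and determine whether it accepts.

initial (ε-close {0}): {0}
'e' @ 1: {1,2,3,4,6,8}  [accepting]
'e' @ 2: {3,4,5,6,8,9}  [accepting]
'e' @ 3: {3,4,5,6,8,9}  [accepting]
'd' @ 4: {3,4,5,6,8,9}  [accepting]
'a' @ 5: {3,4,5,6,7,8}  [accepting]
'd' @ 6: {3,4,5,6,8,9}  [accepting]
'a' @ 7: {3,4,5,6,7,8}  [accepting]
'd' @ 8: {3,4,5,6,8,9}  [accepting]
'c' @ 9: {}  — state set empty
rest 'bd' ignored (set empty)
final: {}; accept 3 not in set

Answer: REJECT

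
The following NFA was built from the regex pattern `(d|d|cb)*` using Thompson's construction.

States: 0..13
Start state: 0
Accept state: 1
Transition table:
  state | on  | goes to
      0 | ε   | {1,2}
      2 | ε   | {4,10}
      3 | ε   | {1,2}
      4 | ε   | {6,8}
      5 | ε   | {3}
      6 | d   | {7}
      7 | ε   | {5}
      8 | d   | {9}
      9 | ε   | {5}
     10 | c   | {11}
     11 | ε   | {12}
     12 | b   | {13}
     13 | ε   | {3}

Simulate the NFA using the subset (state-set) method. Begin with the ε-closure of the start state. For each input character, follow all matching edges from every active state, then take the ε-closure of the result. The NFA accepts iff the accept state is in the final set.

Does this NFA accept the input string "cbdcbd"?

Answer: ACCEPT

Steps:
initial (ε-close {0}): {0,1,2,4,6,8,10}
'c' @ 1: {11,12}
'b' @ 2: {1,2,3,4,6,8,10,13}  ✓accept
'd' @ 3: {1,2,3,4,5,6,7,8,9,10}  ✓accept
'c' @ 4: {11,12}
'b' @ 5: {1,2,3,4,6,8,10,13}  ✓accept
'd' @ 6: {1,2,3,4,5,6,7,8,9,10}  ✓accept
end set {1,2,3,4,5,6,7,8,9,10} — state 1 in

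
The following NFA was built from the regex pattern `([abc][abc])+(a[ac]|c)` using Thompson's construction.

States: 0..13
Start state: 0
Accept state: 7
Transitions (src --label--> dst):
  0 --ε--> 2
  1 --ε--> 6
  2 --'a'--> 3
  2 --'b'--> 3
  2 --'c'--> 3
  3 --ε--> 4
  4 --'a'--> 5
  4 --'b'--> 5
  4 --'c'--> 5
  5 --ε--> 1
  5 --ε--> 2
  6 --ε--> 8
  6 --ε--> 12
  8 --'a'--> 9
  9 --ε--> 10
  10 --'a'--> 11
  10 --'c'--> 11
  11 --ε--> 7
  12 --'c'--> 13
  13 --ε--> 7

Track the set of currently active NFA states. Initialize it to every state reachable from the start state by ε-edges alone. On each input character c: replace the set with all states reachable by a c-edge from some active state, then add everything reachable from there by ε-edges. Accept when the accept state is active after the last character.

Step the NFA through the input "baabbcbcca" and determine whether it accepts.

Answer: REJECT

Trace:
start: ε-closure({0}) = {0,2}
'b' @ 1: {3,4}
'a' @ 2: {1,2,5,6,8,12}
'a' @ 3: {3,4,9,10}
'b' @ 4: {1,2,5,6,8,12}
'b' @ 5: {3,4}
'c' @ 6: {1,2,5,6,8,12}
'b' @ 7: {3,4}
'c' @ 8: {1,2,5,6,8,12}
'c' @ 9: {3,4,7,13}  (accept∈set)
'a' @ 10: {1,2,5,6,8,12}
after full input: {1,2,5,6,8,12}  (accept=7 not in)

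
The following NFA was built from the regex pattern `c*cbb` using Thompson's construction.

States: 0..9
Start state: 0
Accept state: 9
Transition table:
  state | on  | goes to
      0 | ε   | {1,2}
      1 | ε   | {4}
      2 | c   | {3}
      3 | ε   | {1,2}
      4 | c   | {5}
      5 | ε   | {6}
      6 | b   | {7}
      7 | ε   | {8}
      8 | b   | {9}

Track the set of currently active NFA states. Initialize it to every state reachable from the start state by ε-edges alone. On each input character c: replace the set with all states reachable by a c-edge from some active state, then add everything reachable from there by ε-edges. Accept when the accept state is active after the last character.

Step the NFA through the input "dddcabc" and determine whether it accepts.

Answer: REJECT

Trace:
S₀ = ε-closure({0}) = {0,1,2,4}
'd' @ 1: {}  — dead — no transitions
rest 'ddcabc' ignored (set empty)
final: {}; accept 9 not in set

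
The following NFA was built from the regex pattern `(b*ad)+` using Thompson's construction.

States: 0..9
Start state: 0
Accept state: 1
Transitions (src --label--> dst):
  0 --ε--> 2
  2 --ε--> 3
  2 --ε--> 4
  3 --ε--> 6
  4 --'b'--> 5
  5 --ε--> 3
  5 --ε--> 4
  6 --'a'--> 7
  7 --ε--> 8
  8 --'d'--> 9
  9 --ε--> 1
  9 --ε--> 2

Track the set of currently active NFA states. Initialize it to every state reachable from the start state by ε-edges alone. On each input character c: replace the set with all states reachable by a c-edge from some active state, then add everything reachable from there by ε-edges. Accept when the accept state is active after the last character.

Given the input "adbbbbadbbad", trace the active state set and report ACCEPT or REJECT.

initial (ε-close {0}): {0,2,3,4,6}
'a' @ 1: {7,8}
'd' @ 2: {1,2,3,4,6,9}  (accept∈set)
'b' @ 3: {3,4,5,6}
'b' @ 4: {3,4,5,6}
'b' @ 5: {3,4,5,6}
'b' @ 6: {3,4,5,6}
'a' @ 7: {7,8}
'd' @ 8: {1,2,3,4,6,9}  (accept∈set)
'b' @ 9: {3,4,5,6}
'b' @ 10: {3,4,5,6}
'a' @ 11: {7,8}
'd' @ 12: {1,2,3,4,6,9}  (accept∈set)
end set {1,2,3,4,6,9} — state 1 in

Answer: ACCEPT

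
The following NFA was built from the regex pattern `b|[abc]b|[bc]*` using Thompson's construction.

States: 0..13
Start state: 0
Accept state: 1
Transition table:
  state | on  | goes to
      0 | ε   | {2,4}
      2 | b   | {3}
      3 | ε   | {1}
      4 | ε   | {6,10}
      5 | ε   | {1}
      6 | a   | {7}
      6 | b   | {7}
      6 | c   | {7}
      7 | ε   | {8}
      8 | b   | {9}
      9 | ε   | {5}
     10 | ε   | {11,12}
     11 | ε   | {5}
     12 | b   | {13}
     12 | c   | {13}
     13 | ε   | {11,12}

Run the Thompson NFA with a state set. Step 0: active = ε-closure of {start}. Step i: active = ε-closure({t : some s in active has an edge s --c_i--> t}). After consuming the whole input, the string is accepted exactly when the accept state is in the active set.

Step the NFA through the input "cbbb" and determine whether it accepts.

Answer: ACCEPT

Derivation:
S₀ = ε-closure({0}) = {0,1,2,4,5,6,10,11,12}
'c' @ 1: {1,5,7,8,11,12,13}  (accept∈set)
'b' @ 2: {1,5,9,11,12,13}  (accept∈set)
'b' @ 3: {1,5,11,12,13}  (accept∈set)
'b' @ 4: {1,5,11,12,13}  (accept∈set)
final: {1,5,11,12,13}; accept 1 in set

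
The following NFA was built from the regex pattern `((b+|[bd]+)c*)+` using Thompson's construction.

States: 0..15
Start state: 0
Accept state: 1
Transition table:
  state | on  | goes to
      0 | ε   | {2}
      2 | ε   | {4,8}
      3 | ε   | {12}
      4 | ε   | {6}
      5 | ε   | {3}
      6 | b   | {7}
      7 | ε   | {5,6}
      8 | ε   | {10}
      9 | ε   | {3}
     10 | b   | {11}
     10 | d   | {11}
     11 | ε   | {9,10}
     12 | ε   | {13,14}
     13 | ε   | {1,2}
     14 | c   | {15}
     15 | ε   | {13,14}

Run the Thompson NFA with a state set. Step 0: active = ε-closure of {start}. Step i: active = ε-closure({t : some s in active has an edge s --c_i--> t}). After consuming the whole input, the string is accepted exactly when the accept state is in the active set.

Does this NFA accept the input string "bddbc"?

start: ε-closure({0}) = {0,2,4,6,8,10}
'b' @ 1: {1,2,3,4,5,6,7,8,9,10,11,12,13,14}  (accept∈set)
'd' @ 2: {1,2,3,4,6,8,9,10,11,12,13,14}  (accept∈set)
'd' @ 3: {1,2,3,4,6,8,9,10,11,12,13,14}  (accept∈set)
'b' @ 4: {1,2,3,4,5,6,7,8,9,10,11,12,13,14}  (accept∈set)
'c' @ 5: {1,2,4,6,8,10,13,14,15}  (accept∈set)
end set {1,2,4,6,8,10,13,14,15} — state 1 in

Answer: ACCEPT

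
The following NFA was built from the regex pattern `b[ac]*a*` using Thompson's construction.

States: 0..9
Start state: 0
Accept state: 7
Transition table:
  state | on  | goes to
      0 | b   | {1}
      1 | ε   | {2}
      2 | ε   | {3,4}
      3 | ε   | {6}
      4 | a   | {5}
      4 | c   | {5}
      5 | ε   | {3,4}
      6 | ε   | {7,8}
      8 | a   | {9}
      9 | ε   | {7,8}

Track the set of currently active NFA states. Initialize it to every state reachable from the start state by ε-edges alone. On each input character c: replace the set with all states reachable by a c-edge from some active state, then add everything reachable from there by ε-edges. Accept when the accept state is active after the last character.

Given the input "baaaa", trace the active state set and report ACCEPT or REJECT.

Answer: ACCEPT

Steps:
S₀ = ε-closure({0}) = {0}
'b' @ 1: {1,2,3,4,6,7,8}  [accepting]
'a' @ 2: {3,4,5,6,7,8,9}  [accepting]
'a' @ 3: {3,4,5,6,7,8,9}  [accepting]
'a' @ 4: {3,4,5,6,7,8,9}  [accepting]
'a' @ 5: {3,4,5,6,7,8,9}  [accepting]
final: {3,4,5,6,7,8,9}; accept 7 in set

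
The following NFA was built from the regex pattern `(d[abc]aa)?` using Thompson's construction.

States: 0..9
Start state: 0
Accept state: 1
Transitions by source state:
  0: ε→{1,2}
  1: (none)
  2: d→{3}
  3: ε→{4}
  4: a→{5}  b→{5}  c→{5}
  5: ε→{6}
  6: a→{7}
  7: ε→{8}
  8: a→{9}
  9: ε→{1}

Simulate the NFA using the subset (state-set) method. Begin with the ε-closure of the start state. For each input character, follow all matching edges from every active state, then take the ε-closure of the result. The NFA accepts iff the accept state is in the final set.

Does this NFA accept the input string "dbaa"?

Answer: ACCEPT

Trace:
initial (ε-close {0}): {0,1,2}
'd' @ 1: {3,4}
'b' @ 2: {5,6}
'a' @ 3: {7,8}
'a' @ 4: {1,9}  ✓accept
final: {1,9}; accept 1 in set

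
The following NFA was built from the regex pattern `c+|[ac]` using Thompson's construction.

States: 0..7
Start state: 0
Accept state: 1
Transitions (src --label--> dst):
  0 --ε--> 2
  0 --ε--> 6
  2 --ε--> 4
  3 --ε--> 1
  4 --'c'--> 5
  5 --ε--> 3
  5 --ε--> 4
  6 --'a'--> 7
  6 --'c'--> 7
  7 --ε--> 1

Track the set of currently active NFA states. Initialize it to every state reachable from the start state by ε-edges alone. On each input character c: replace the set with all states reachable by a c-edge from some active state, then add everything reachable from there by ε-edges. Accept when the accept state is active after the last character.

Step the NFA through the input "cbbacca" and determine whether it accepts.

S₀ = ε-closure({0}) = {0,2,4,6}
'c' @ 1: {1,3,4,5,7}  (accept∈set)
'b' @ 2: {}  — no active states
rest 'bacca' ignored (set empty)
after full input: {}  (accept=1 not in)

Answer: REJECT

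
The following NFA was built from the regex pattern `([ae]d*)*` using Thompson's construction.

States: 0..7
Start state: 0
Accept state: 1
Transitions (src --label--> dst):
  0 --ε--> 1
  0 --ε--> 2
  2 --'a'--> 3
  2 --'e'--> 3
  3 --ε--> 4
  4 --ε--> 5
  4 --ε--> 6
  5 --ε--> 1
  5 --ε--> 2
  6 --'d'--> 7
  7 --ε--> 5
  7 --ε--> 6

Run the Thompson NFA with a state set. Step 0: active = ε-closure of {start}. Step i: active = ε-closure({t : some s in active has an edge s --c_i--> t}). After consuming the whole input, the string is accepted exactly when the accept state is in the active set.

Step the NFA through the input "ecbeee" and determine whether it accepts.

start: ε-closure({0}) = {0,1,2}
'e' @ 1: {1,2,3,4,5,6}  [accepting]
'c' @ 2: {}  — no active states
rest 'beee' ignored (set empty)
final: {}; accept 1 not in set

Answer: REJECT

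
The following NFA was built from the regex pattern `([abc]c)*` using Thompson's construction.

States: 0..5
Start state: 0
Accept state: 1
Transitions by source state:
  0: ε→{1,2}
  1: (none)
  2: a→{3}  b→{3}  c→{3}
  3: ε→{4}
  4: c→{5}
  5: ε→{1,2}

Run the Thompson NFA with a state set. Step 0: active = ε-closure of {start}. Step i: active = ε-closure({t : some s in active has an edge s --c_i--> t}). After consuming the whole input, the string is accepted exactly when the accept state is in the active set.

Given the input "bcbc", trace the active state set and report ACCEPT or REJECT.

Answer: ACCEPT

Steps:
S₀ = ε-closure({0}) = {0,1,2}
'b' @ 1: {3,4}
'c' @ 2: {1,2,5}  (accept∈set)
'b' @ 3: {3,4}
'c' @ 4: {1,2,5}  (accept∈set)
after full input: {1,2,5}  (accept=1 in)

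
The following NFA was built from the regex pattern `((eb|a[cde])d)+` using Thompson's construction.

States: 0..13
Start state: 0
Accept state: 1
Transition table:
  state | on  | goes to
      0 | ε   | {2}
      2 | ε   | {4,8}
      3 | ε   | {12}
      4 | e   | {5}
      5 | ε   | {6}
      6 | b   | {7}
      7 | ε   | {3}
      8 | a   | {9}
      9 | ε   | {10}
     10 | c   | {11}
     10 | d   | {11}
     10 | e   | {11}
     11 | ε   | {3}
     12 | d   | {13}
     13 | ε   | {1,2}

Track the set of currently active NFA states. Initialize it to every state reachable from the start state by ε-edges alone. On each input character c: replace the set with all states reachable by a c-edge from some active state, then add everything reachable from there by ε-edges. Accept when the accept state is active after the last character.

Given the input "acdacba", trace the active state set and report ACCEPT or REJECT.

S₀ = ε-closure({0}) = {0,2,4,8}
'a' @ 1: {9,10}
'c' @ 2: {3,11,12}
'd' @ 3: {1,2,4,8,13}  (accept∈set)
'a' @ 4: {9,10}
'c' @ 5: {3,11,12}
'b' @ 6: {}  — dead — no transitions
rest 'a' ignored (set empty)
end set {} — state 1 not in

Answer: REJECT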